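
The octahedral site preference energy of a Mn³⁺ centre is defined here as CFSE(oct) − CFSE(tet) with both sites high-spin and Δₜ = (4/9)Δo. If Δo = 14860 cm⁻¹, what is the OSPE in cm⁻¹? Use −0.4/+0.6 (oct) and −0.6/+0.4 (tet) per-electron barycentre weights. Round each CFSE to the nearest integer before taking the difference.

-6274

Mn sits in group 7; removing 3 electrons leaves Mn³⁺ with 7 − 3 = 4 d electrons.
In an octahedral site d⁴ (HS) is t₂g³ eg¹, giving CFSE(oct) = -0.6Δo = -8916 cm⁻¹.
Tetrahedral: e² t₂², CFSE = 2(−0.6) + 2(+0.4) = -0.4Δₜ = -0.4 × (4/9) × 14860 = -2642 cm⁻¹.
OSPE = -8916 − (-2642) = -6274 cm⁻¹.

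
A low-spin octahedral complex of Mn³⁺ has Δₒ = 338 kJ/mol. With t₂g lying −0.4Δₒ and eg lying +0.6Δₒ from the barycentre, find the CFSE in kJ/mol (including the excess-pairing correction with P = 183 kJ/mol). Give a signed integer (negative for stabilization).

Mn³⁺: group 7, so d-count = 7 − 3 = 4.
The d⁴ electrons fill as t₂g⁴ eg⁰.
Orbital CFSE = 4(-0.4) + 0(0.6) = -1.6Δₒ = -1.6 × 338 = -541 kJ/mol.
High-spin d⁴ would be t₂g³ eg¹ with 0 pairs; low-spin has 1, so 1 excess pair costs +1P = +183 kJ/mol.
Combining: -541 + 183 = -358 kJ/mol.

-358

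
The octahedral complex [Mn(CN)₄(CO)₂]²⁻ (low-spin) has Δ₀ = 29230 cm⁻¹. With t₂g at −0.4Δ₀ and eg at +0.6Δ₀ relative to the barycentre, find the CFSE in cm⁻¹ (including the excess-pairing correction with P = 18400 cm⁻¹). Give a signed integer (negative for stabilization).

Ligand charges: 4×(-1) from CN⁻ and 2×(+0) from CO sum to -4; with overall charge -2, Mn is +2.
Group 7 minus oxidation state +2 gives a d⁵ configuration for Mn²⁺.
Configuration: t₂g⁵ eg⁰.
Orbital CFSE = 5(-0.4) + 0(0.6) = -2.0Δ₀ = -2.0 × 29230 = -58460 cm⁻¹.
Pairing penalty: 2 pairs vs 0 in the high-spin reference → 2 extra × P = 36800 cm⁻¹.
Overall CFSE = -58460 + 36800 = -21660 cm⁻¹.

-21660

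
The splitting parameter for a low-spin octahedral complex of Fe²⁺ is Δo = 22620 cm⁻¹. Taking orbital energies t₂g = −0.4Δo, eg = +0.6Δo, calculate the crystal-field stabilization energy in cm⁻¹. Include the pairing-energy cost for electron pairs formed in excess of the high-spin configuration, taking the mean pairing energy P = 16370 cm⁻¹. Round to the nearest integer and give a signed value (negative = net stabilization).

-21548

Fe²⁺: group 8, so d-count = 8 − 2 = 6.
Electron filling gives t₂g⁶ eg⁰.
CFSE(orbital) = 6×(-0.4Δo) + 0×(0.6Δo) = -2.4Δo; with Δo = 22620 cm⁻¹ that is -54288 cm⁻¹.
Pairing penalty: 3 pairs vs 1 in the high-spin reference → 2 extra × P = 32740 cm⁻¹.
Combining: -54288 + 32740 = -21548 cm⁻¹.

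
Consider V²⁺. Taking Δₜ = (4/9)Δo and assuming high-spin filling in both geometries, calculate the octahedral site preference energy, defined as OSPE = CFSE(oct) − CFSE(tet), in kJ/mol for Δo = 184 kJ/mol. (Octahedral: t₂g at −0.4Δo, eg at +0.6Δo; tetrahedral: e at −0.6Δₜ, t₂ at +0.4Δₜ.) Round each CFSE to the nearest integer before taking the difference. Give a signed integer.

V is in group 5, so V²⁺ is d³ (5 − 2 = 3).
In an octahedral site d³ (HS) is t2g^3 e_g^0, giving CFSE(oct) = -1.2Δo = -221 kJ/mol.
Tetrahedral e^2 t2^1 gives -0.8Δₜ = -0.8 × (4/9) × 184 = -65 kJ/mol.
Subtracting, OSPE = -221 − (-65) = -156 kJ/mol.

-156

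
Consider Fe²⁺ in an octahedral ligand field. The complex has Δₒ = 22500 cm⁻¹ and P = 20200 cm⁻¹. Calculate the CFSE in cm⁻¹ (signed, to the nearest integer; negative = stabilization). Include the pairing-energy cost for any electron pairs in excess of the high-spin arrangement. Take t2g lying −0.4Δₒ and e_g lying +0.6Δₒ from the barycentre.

Fe²⁺: group 8, so d-count = 8 − 2 = 6.
With Δₒ > P the complex is low-spin.
That gives t2g^6 e_g^0.
Orbital CFSE = -2.4Δₒ = -2.4 × 22500 = -54000 cm⁻¹.
Excess pairs vs high-spin: 3 − 1 = 2; pairing cost = +40400 cm⁻¹.
Net CFSE = -54000 + 40400 = -13600 cm⁻¹.

-13600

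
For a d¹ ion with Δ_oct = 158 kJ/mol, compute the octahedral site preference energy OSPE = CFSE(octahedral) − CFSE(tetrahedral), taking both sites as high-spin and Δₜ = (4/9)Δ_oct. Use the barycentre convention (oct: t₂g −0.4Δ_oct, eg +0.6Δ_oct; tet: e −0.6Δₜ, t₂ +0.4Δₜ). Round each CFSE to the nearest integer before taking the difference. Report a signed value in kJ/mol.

-21

In an octahedral site d¹ (HS) is t₂g¹ eg⁰, giving CFSE(oct) = -0.4Δ_oct = -63 kJ/mol.
Tetrahedral: e¹ t₂⁰, CFSE = 1(−0.6) + 0(+0.4) = -0.6Δₜ = -0.6 × (4/9) × 158 = -42 kJ/mol.
Subtracting, OSPE = -63 − (-42) = -21 kJ/mol.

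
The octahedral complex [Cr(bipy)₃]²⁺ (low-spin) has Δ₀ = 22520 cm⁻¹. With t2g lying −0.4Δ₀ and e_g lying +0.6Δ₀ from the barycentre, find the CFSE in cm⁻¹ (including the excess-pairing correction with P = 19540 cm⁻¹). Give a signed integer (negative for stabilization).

-16492

bipy is neutral, so the +2 overall charge sits on Cr: oxidation state +2.
Cr is in group 6, so Cr²⁺ is d⁴ (6 − 2 = 4).
Electron filling gives t2g^4 e_g^0.
The orbital stabilization is -1.6Δ₀ = -1.6 × 22520 = -36032 cm⁻¹.
Pairing penalty: 1 pair vs 0 in the high-spin reference → 1 extra × P = 19540 cm⁻¹.
Combining: -36032 + 19540 = -16492 cm⁻¹.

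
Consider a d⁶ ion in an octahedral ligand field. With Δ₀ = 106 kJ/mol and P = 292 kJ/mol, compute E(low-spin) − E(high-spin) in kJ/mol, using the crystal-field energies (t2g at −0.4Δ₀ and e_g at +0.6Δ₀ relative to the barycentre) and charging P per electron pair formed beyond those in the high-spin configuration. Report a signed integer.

High-spin d⁶ fills as t2g^4 e_g^2 with CFSE 4(−0.4) + 2(+0.6) = -0.4Δ₀ = -42 kJ/mol.
Low-spin t2g^6 e_g^0 gives -2.4Δ₀ = -254 kJ/mol, but forming 2 extra pairs costs 2P = 584 kJ/mol, so E(LS) = -254 + 584 = 330 kJ/mol.
E(LS) − E(HS) = 330 − (-42) = 372 kJ/mol.

372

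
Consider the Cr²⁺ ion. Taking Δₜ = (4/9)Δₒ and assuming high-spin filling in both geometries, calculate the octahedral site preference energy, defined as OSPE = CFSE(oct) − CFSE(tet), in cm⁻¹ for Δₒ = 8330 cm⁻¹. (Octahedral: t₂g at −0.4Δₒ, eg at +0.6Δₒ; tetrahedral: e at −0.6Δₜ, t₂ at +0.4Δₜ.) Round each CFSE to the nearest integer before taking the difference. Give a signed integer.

Cr is in group 6, so Cr²⁺ is d⁴ (6 − 2 = 4).
In an octahedral site d⁴ (HS) is t2g^3 e_g^1, giving CFSE(oct) = -0.6Δₒ = -4998 cm⁻¹.
Tetrahedral: e^2 t2^2, CFSE = 2(−0.6) + 2(+0.4) = -0.4Δₜ = -0.4 × (4/9) × 8330 = -1481 cm⁻¹.
OSPE = -4998 − (-1481) = -3517 cm⁻¹.

-3517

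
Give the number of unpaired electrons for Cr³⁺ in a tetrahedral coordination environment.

3

Cr sits in group 6; removing 3 electrons leaves Cr³⁺ with 6 − 3 = 3 d electrons.
Tetrahedral fields are weak (Δₜ ≈ 4/9 Δₒ), so electrons fill high-spin.
Configuration: e^2 t2^1, giving 3 unpaired electrons.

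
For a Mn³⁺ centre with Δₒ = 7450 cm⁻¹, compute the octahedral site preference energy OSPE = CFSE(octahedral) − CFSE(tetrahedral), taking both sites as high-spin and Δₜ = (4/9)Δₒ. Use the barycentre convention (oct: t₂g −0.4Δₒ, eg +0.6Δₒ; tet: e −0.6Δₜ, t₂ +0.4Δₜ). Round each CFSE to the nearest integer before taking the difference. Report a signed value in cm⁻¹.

-3146

Mn³⁺: group 7, so d-count = 7 − 3 = 4.
Octahedral (high-spin): t₂g³ eg¹, CFSE = 3(−0.4) + 1(+0.6) = -0.6Δₒ = -0.6 × 7450 = -4470 cm⁻¹.
Tetrahedral e² t₂² gives -0.4Δₜ = -0.4 × (4/9) × 7450 = -1324 cm⁻¹.
Subtracting, OSPE = -4470 − (-1324) = -3146 cm⁻¹.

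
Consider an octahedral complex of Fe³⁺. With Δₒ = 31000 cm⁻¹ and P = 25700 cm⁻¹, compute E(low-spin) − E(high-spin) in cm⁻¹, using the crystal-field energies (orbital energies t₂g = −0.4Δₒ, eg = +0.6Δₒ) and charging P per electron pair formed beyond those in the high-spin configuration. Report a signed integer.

-10600

Group 8 minus oxidation state +3 gives a d⁵ configuration for Fe³⁺.
High-spin: t₂g³ eg², CFSE = 0.0Δₒ = 0 cm⁻¹.
Low-spin t₂g⁵ eg⁰ gives -2.0Δₒ = -62000 cm⁻¹, but forming 2 extra pairs costs 2P = 51400 cm⁻¹, so E(LS) = -62000 + 51400 = -10600 cm⁻¹.
The difference is -10600 − (0) = -10600 cm⁻¹, so low-spin lies lower.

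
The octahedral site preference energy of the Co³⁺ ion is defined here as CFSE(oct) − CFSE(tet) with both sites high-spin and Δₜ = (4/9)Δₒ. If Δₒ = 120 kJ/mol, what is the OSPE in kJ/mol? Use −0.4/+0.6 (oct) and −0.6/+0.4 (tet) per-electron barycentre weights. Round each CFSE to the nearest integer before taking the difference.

Co is in group 9, so Co³⁺ is d⁶ (9 − 3 = 6).
In an octahedral site d⁶ (HS) is t₂g⁴ eg², giving CFSE(oct) = -0.4Δₒ = -48 kJ/mol.
Tetrahedral: e³ t₂³, CFSE = 3(−0.6) + 3(+0.4) = -0.6Δₜ = -0.6 × (4/9) × 120 = -32 kJ/mol.
OSPE = CFSE(oct) − CFSE(tet) = -48 − (-32) = -16 kJ/mol.

-16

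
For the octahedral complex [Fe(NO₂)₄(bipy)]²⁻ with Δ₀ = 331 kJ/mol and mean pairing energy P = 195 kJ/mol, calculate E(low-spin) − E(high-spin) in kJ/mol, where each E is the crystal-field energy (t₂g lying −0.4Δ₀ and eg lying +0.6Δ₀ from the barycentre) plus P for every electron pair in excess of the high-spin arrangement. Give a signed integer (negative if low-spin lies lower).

-272

Ligand charges: 4×(-1) from NO₂⁻ and 1×(+0) from bipy sum to -4; with overall charge -2, Fe is +2.
Fe is in group 8, so Fe²⁺ is d⁶ (8 − 2 = 6).
In the high-spin limit (t₂g⁴ eg²) the orbital term is -0.4Δ₀ = -132 kJ/mol, with no excess pairing.
Low-spin t₂g⁶ eg⁰ gives -2.4Δ₀ = -794 kJ/mol, but forming 2 extra pairs costs 2P = 390 kJ/mol, so E(LS) = -794 + 390 = -404 kJ/mol.
Thus E(LS) − E(HS) = -272 kJ/mol.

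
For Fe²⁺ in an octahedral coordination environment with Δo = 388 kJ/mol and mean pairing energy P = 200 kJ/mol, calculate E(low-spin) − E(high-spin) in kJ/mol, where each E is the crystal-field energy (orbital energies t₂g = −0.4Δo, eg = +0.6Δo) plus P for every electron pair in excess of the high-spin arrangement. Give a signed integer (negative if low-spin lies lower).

-376

Fe is in group 8, so Fe²⁺ is d⁶ (8 − 2 = 6).
High-spin d⁶ fills as t₂g⁴ eg² with CFSE 4(−0.4) + 2(+0.6) = -0.4Δo = -155 kJ/mol.
For low-spin the configuration is t₂g⁶ eg⁰: orbital energy -2.4 × 388 = -931 kJ/mol, and 2 additional pairs relative to high-spin add 400 kJ/mol, giving -531 kJ/mol.
The difference is -531 − (-155) = -376 kJ/mol, so low-spin lies lower.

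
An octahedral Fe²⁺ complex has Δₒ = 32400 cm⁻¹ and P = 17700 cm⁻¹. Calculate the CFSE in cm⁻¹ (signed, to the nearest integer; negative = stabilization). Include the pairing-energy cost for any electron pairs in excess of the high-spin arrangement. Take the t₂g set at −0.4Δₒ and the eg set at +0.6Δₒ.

Group 8 minus oxidation state +2 gives a d⁶ configuration for Fe²⁺.
Since Δₒ = 32400 cm⁻¹ > P = 17700 cm⁻¹, the complex adopts the low-spin configuration.
That gives t₂g⁶ eg⁰.
Orbital CFSE = -2.4Δₒ = -2.4 × 32400 = -77760 cm⁻¹.
Excess pairs vs high-spin: 3 − 1 = 2; pairing cost = +35400 cm⁻¹.
Net CFSE = -77760 + 35400 = -42360 cm⁻¹.

-42360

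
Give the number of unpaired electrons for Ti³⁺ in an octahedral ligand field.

1

Ti sits in group 4; removing 3 electrons leaves Ti³⁺ with 4 − 3 = 1 d electrons.
For octahedral d¹ the high- and low-spin configurations coincide.
Configuration: t₂g¹ eg⁰, giving 1 unpaired electron.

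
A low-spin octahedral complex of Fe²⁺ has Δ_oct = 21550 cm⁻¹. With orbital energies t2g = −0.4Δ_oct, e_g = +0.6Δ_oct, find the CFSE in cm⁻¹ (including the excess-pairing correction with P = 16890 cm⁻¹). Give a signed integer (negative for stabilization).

Fe²⁺: group 8, so d-count = 8 − 2 = 6.
Configuration: t2g^6 e_g^0.
The orbital stabilization is -2.4Δ_oct = -2.4 × 21550 = -51720 cm⁻¹.
Pairing penalty: 3 pairs vs 1 in the high-spin reference → 2 extra × P = 33780 cm⁻¹.
Overall CFSE = -51720 + 33780 = -17940 cm⁻¹.

-17940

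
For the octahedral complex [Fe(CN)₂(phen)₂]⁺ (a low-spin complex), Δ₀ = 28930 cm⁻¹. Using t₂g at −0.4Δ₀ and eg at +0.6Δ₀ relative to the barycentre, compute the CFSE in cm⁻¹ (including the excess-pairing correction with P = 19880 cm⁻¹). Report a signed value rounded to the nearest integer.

-18100

Ligand charges: 2×(-1) from CN⁻ and 2×(+0) from phen sum to -2; with overall charge +1, Fe is +3.
Group 8 minus oxidation state +3 gives a d⁵ configuration for Fe³⁺.
Configuration: t₂g⁵ eg⁰.
Orbital CFSE = 5(-0.4) + 0(0.6) = -2.0Δ₀ = -2.0 × 28930 = -57860 cm⁻¹.
Relative to high-spin t₂g³ eg² (0 paired), the low-spin configuration has 2 additional pairs, contributing +2 × 19880 = +39760 cm⁻¹.
Net CFSE = -57860 + 39760 = -18100 cm⁻¹.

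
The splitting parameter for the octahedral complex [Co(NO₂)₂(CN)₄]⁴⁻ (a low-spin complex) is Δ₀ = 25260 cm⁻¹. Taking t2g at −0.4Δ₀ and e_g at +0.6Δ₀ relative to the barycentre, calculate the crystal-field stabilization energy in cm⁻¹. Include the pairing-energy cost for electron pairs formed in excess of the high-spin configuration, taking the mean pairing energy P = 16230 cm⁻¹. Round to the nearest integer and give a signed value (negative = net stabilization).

Ligand charges: 2×(-1) from NO₂⁻ and 4×(-1) from CN⁻ sum to -6; with overall charge -4, Co is +2.
Co is in group 9, so Co²⁺ is d⁷ (9 − 2 = 7).
Electron filling gives t2g^6 e_g^1.
Orbital CFSE = 6(-0.4) + 1(0.6) = -1.8Δ₀ = -1.8 × 25260 = -45468 cm⁻¹.
High-spin d⁷ would be t2g^5 e_g^2 with 2 pairs; low-spin has 3, so 1 excess pair costs +1P = +16230 cm⁻¹.
Combining: -45468 + 16230 = -29238 cm⁻¹.

-29238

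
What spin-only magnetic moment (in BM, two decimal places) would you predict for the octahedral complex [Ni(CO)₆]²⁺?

CO is neutral, so the +2 overall charge sits on Ni: oxidation state +2.
Ni sits in group 10; removing 2 electrons leaves Ni²⁺ with 10 − 2 = 8 d electrons.
Configuration: t2g^6 e_g^2 → 2 unpaired electrons.
μ(spin-only) = √[2(2+2)] = √8 ≈ 2.83 BM.

2.83 BM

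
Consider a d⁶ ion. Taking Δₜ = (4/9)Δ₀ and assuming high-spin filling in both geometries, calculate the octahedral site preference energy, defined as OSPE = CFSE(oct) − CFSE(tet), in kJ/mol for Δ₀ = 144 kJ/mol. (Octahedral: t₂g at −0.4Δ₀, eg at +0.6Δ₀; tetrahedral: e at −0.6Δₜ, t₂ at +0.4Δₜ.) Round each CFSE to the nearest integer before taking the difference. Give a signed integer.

-20

Octahedral high-spin t2g^4 e_g^2: CFSE = -0.4 × 144 = -58 kJ/mol.
Tetrahedral e^3 t2^3 gives -0.6Δₜ = -0.6 × (4/9) × 144 = -38 kJ/mol.
OSPE = CFSE(oct) − CFSE(tet) = -58 − (-38) = -20 kJ/mol.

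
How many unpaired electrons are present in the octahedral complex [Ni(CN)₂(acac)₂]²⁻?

Ligand charges: 2×(-1) from CN⁻ and 2×(-1) from acac⁻ sum to -4; with overall charge -2, Ni is +2.
Group 10 minus oxidation state +2 gives a d⁸ configuration for Ni²⁺.
Configuration: t₂g⁶ eg², giving 2 unpaired electrons.

2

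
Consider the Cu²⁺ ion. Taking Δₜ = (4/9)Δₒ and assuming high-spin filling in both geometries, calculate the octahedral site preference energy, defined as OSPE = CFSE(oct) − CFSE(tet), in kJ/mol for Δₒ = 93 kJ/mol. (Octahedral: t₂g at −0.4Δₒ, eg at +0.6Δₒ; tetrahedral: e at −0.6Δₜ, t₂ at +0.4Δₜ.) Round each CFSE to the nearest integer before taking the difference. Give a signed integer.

Cu is in group 11, so Cu²⁺ is d⁹ (11 − 2 = 9).
Octahedral (high-spin): t2g^6 e_g^3, CFSE = 6(−0.4) + 3(+0.6) = -0.6Δₒ = -0.6 × 93 = -56 kJ/mol.
In a tetrahedral site the filling is e^4 t2^5: CFSE(tet) = -0.4Δₜ = -0.4 × (4/9)(93) = -17 kJ/mol.
OSPE = CFSE(oct) − CFSE(tet) = -56 − (-17) = -39 kJ/mol.

-39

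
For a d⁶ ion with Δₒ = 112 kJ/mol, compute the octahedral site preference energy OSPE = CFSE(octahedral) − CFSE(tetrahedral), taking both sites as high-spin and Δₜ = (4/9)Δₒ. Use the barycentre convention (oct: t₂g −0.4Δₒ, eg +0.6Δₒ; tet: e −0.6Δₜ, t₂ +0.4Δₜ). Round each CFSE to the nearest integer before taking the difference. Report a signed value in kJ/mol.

Octahedral (high-spin): t₂g⁴ eg², CFSE = 4(−0.4) + 2(+0.6) = -0.4Δₒ = -0.4 × 112 = -45 kJ/mol.
Tetrahedral: e³ t₂³, CFSE = 3(−0.6) + 3(+0.4) = -0.6Δₜ = -0.6 × (4/9) × 112 = -30 kJ/mol.
Subtracting, OSPE = -45 − (-30) = -15 kJ/mol.

-15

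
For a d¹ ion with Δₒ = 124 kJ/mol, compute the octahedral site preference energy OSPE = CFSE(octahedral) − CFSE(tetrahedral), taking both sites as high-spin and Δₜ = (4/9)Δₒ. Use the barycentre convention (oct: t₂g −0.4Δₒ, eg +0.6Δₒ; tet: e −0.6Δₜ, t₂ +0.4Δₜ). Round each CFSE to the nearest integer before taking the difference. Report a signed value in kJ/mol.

-17

Octahedral high-spin t₂g¹ eg⁰: CFSE = -0.4 × 124 = -50 kJ/mol.
Tetrahedral e¹ t₂⁰ gives -0.6Δₜ = -0.6 × (4/9) × 124 = -33 kJ/mol.
Subtracting, OSPE = -50 − (-33) = -17 kJ/mol.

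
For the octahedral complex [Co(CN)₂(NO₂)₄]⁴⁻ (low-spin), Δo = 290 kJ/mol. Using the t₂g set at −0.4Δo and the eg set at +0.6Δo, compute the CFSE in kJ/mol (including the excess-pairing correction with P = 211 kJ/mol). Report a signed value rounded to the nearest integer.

Ligand charges: 2×(-1) from CN⁻ and 4×(-1) from NO₂⁻ sum to -6; with overall charge -4, Co is +2.
Co is in group 9, so Co²⁺ is d⁷ (9 − 2 = 7).
Configuration: t₂g⁶ eg¹.
Orbital CFSE = 6(-0.4) + 1(0.6) = -1.8Δo = -1.8 × 290 = -522 kJ/mol.
Relative to high-spin t₂g⁵ eg² (2 paired), the low-spin configuration has 1 additional pair, contributing +1 × 211 = +211 kJ/mol.
Overall CFSE = -522 + 211 = -311 kJ/mol.

-311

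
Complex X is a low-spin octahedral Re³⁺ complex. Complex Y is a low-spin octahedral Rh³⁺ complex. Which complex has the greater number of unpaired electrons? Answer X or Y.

X

X: Group 7 minus oxidation state +3 gives a d⁴ configuration for Re³⁺; t₂g⁴ eg⁰ → 2 unpaired.
Y: Rh sits in group 9; removing 3 electrons leaves Rh³⁺ with 9 − 3 = 6 d electrons; t2g^6 e_g^0 → 0 unpaired.
So X has more unpaired electrons.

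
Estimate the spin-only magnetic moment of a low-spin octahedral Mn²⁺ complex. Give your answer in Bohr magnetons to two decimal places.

Group 7 minus oxidation state +2 gives a d⁵ configuration for Mn²⁺.
Configuration: t₂g⁵ eg⁰ → 1 unpaired electron.
μ(spin-only) = √[1(1+2)] = √3 ≈ 1.73 Bohr magnetons.

1.73 Bohr magnetons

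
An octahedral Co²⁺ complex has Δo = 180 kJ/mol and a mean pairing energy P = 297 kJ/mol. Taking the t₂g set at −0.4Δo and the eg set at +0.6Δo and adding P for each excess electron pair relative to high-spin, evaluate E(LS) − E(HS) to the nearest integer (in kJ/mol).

Co is in group 9, so Co²⁺ is d⁷ (9 − 2 = 7).
High-spin d⁷ fills as t₂g⁵ eg² with CFSE 5(−0.4) + 2(+0.6) = -0.8Δo = -144 kJ/mol.
For low-spin the configuration is t₂g⁶ eg¹: orbital energy -1.8 × 180 = -324 kJ/mol, and 1 additional pair relative to high-spin adds 297 kJ/mol, giving -27 kJ/mol.
The difference is -27 − (-144) = 117 kJ/mol, so high-spin lies lower.

117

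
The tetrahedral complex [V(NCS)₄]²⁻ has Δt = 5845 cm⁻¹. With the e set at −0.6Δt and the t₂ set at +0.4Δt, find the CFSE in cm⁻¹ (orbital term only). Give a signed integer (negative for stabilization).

-4676

Each NCS⁻ contributes -1; 4 × (-1) = -4. With overall charge -2, V is in the +2 oxidation state.
V sits in group 5; removing 2 electrons leaves V²⁺ with 5 − 2 = 3 d electrons.
Tetrahedral splitting is small, so the complex is high-spin.
The d³ electrons fill as e² t₂¹.
CFSE(orbital) = 2×(-0.6Δt) + 1×(0.4Δt) = -0.8Δt; with Δt = 5845 cm⁻¹ that is -4676 cm⁻¹.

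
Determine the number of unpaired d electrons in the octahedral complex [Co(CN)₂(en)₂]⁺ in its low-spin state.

Ligand charges: 2×(-1) from CN⁻ and 2×(+0) from en sum to -2; with overall charge +1, Co is +3.
Co is in group 9, so Co³⁺ is d⁶ (9 − 3 = 6).
Configuration: t2g^6 e_g^0, giving 0 unpaired electrons.

0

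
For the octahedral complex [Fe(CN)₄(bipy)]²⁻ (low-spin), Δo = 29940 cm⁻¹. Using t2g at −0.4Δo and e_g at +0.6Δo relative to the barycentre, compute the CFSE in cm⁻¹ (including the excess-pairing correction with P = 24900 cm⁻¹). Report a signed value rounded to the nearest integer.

-22056

Ligand charges: 4×(-1) from CN⁻ and 1×(+0) from bipy sum to -4; with overall charge -2, Fe is +2.
Fe is in group 8, so Fe²⁺ is d⁶ (8 − 2 = 6).
The d⁶ electrons fill as t2g^6 e_g^0.
The orbital stabilization is -2.4Δo = -2.4 × 29940 = -71856 cm⁻¹.
High-spin d⁶ would be t2g^4 e_g^2 with 1 pair; low-spin has 3, so 2 excess pairs cost +2P = +49800 cm⁻¹.
Net CFSE = -71856 + 49800 = -22056 cm⁻¹.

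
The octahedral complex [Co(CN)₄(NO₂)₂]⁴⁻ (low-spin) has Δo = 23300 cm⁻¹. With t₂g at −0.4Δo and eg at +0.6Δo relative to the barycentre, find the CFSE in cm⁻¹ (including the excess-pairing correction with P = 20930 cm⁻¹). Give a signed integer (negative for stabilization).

Ligand charges: 4×(-1) from CN⁻ and 2×(-1) from NO₂⁻ sum to -6; with overall charge -4, Co is +2.
Co²⁺: group 9, so d-count = 9 − 2 = 7.
Configuration: t₂g⁶ eg¹.
CFSE(orbital) = 6×(-0.4Δo) + 1×(0.6Δo) = -1.8Δo; with Δo = 23300 cm⁻¹ that is -41940 cm⁻¹.
Pairing penalty: 3 pairs vs 2 in the high-spin reference → 1 extra × P = 20930 cm⁻¹.
Combining: -41940 + 20930 = -21010 cm⁻¹.

-21010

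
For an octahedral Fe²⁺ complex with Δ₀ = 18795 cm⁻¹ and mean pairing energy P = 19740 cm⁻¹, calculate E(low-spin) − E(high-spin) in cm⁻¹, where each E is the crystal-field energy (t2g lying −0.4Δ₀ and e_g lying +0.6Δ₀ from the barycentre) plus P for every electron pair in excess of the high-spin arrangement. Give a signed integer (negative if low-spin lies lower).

1890

Fe²⁺: group 8, so d-count = 8 − 2 = 6.
High-spin: t2g^4 e_g^2, CFSE = -0.4Δ₀ = -7518 cm⁻¹.
Low-spin: t2g^6 e_g^0, orbital CFSE = -2.4Δ₀ = -45108 cm⁻¹; plus 2 excess pairs × P = +39480 cm⁻¹; total -5628 cm⁻¹.
Thus E(LS) − E(HS) = 1890 cm⁻¹.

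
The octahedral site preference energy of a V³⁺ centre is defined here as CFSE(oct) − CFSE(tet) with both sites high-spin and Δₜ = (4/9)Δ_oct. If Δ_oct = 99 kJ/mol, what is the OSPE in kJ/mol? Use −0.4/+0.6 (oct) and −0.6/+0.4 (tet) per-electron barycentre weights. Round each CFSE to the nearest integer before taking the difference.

-26

V sits in group 5; removing 3 electrons leaves V³⁺ with 5 − 3 = 2 d electrons.
Octahedral (high-spin): t₂g² eg⁰, CFSE = 2(−0.4) + 0(+0.6) = -0.8Δ_oct = -0.8 × 99 = -79 kJ/mol.
In a tetrahedral site the filling is e² t₂⁰: CFSE(tet) = -1.2Δₜ = -1.2 × (4/9)(99) = -53 kJ/mol.
OSPE = -79 − (-53) = -26 kJ/mol.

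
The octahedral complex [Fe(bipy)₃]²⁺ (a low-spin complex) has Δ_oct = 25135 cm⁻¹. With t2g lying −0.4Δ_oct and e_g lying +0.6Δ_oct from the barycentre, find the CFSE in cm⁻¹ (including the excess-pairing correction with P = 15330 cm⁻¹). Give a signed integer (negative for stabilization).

-29664

bipy is neutral, so the +2 overall charge sits on Fe: oxidation state +2.
Fe sits in group 8; removing 2 electrons leaves Fe²⁺ with 8 − 2 = 6 d electrons.
Electron filling gives t2g^6 e_g^0.
CFSE(orbital) = 6×(-0.4Δ_oct) + 0×(0.6Δ_oct) = -2.4Δ_oct; with Δ_oct = 25135 cm⁻¹ that is -60324 cm⁻¹.
High-spin d⁶ would be t2g^4 e_g^2 with 1 pair; low-spin has 3, so 2 excess pairs cost +2P = +30660 cm⁻¹.
Overall CFSE = -60324 + 30660 = -29664 cm⁻¹.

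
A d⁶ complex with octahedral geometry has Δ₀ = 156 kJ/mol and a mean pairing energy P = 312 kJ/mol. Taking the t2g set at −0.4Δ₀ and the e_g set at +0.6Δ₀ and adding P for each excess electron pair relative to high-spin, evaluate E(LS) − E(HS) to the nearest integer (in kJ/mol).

High-spin d⁶ fills as t2g^4 e_g^2 with CFSE 4(−0.4) + 2(+0.6) = -0.4Δ₀ = -62 kJ/mol.
For low-spin the configuration is t2g^6 e_g^0: orbital energy -2.4 × 156 = -374 kJ/mol, and 2 additional pairs relative to high-spin add 624 kJ/mol, giving 250 kJ/mol.
Thus E(LS) − E(HS) = 312 kJ/mol.

312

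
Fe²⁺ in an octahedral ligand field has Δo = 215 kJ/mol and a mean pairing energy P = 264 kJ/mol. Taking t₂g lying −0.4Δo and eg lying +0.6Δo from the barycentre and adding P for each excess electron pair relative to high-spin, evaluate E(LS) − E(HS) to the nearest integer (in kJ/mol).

98

Fe sits in group 8; removing 2 electrons leaves Fe²⁺ with 8 − 2 = 6 d electrons.
High-spin d⁶ fills as t₂g⁴ eg² with CFSE 4(−0.4) + 2(+0.6) = -0.4Δo = -86 kJ/mol.
For low-spin the configuration is t₂g⁶ eg⁰: orbital energy -2.4 × 215 = -516 kJ/mol, and 2 additional pairs relative to high-spin add 528 kJ/mol, giving 12 kJ/mol.
The difference is 12 − (-86) = 98 kJ/mol, so high-spin lies lower.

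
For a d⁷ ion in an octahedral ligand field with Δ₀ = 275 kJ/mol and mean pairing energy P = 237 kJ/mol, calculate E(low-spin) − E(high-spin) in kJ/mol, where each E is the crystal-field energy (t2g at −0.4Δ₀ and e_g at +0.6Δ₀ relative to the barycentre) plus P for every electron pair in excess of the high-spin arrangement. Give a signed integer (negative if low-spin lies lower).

-38

High-spin d⁷ fills as t2g^5 e_g^2 with CFSE 5(−0.4) + 2(+0.6) = -0.8Δ₀ = -220 kJ/mol.
Low-spin: t2g^6 e_g^1, orbital CFSE = -1.8Δ₀ = -495 kJ/mol; plus 1 excess pair × P = +237 kJ/mol; total -258 kJ/mol.
The difference is -258 − (-220) = -38 kJ/mol, so low-spin lies lower.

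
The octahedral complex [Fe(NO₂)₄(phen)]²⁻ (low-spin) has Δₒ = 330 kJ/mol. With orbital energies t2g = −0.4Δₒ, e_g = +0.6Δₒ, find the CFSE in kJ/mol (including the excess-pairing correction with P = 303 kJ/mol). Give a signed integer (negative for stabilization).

Ligand charges: 4×(-1) from NO₂⁻ and 1×(+0) from phen sum to -4; with overall charge -2, Fe is +2.
Fe sits in group 8; removing 2 electrons leaves Fe²⁺ with 8 − 2 = 6 d electrons.
The d⁶ electrons fill as t2g^6 e_g^0.
Orbital CFSE = 6(-0.4) + 0(0.6) = -2.4Δₒ = -2.4 × 330 = -792 kJ/mol.
Relative to high-spin t2g^4 e_g^2 (1 paired), the low-spin configuration has 2 additional pairs, contributing +2 × 303 = +606 kJ/mol.
Net CFSE = -792 + 606 = -186 kJ/mol.

-186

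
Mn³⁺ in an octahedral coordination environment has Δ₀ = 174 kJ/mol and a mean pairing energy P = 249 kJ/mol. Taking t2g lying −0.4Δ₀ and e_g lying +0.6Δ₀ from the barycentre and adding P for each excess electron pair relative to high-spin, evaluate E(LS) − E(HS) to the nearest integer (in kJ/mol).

75

Group 7 minus oxidation state +3 gives a d⁴ configuration for Mn³⁺.
In the high-spin limit (t2g^3 e_g^1) the orbital term is -0.6Δ₀ = -104 kJ/mol, with no excess pairing.
Low-spin: t2g^4 e_g^0, orbital CFSE = -1.6Δ₀ = -278 kJ/mol; plus 1 excess pair × P = +249 kJ/mol; total -29 kJ/mol.
Thus E(LS) − E(HS) = 75 kJ/mol.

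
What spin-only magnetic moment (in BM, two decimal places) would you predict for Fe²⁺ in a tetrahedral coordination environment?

4.90 BM

Fe is in group 8, so Fe²⁺ is d⁶ (8 − 2 = 6).
Tetrahedral splitting is small, so the complex is high-spin.
Configuration: e^3 t2^3 → 4 unpaired electrons.
μ(spin-only) = √[4(4+2)] = √24 ≈ 4.90 BM.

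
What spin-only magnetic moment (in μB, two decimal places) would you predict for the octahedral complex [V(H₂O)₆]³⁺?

H₂O is neutral, so the +3 overall charge sits on V: oxidation state +3.
V³⁺: group 5, so d-count = 5 − 3 = 2.
Configuration: t2g^2 e_g^0 → 2 unpaired electrons.
μ(spin-only) = √[2(2+2)] = √8 ≈ 2.83 μB.

2.83 μB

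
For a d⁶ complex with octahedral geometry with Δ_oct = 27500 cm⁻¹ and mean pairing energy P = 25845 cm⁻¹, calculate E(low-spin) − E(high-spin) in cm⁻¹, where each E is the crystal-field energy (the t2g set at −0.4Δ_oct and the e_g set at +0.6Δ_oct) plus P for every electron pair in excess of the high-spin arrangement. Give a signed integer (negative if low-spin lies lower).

-3310

In the high-spin limit (t2g^4 e_g^2) the orbital term is -0.4Δ_oct = -11000 cm⁻¹, with no excess pairing.
For low-spin the configuration is t2g^6 e_g^0: orbital energy -2.4 × 27500 = -66000 cm⁻¹, and 2 additional pairs relative to high-spin add 51690 cm⁻¹, giving -14310 cm⁻¹.
E(LS) − E(HS) = -14310 − (-11000) = -3310 cm⁻¹.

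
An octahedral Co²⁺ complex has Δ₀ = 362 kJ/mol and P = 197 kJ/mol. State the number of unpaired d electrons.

1

Group 9 minus oxidation state +2 gives a d⁷ configuration for Co²⁺.
Here Δ₀ > P (362 > 197), so the low-spin state is favoured.
That gives t₂g⁶ eg¹.
Unpaired electrons: 1.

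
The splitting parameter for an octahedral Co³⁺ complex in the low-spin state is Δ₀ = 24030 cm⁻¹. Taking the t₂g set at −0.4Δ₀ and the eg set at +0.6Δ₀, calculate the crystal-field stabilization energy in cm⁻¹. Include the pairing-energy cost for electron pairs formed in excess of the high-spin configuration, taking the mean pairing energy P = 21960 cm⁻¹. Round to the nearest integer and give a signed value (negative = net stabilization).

-13752

Co sits in group 9; removing 3 electrons leaves Co³⁺ with 9 − 3 = 6 d electrons.
Electron filling gives t₂g⁶ eg⁰.
The orbital stabilization is -2.4Δ₀ = -2.4 × 24030 = -57672 cm⁻¹.
Pairing penalty: 3 pairs vs 1 in the high-spin reference → 2 extra × P = 43920 cm⁻¹.
Overall CFSE = -57672 + 43920 = -13752 cm⁻¹.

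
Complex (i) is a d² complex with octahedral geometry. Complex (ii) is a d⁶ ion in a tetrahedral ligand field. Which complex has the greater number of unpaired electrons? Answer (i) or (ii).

(i): t₂g² eg⁰ → 2 unpaired.
(ii): With tetrahedral geometry the complex is necessarily high-spin; e^3 t2^3 → 4 unpaired.
So (ii) has more unpaired electrons.

(ii)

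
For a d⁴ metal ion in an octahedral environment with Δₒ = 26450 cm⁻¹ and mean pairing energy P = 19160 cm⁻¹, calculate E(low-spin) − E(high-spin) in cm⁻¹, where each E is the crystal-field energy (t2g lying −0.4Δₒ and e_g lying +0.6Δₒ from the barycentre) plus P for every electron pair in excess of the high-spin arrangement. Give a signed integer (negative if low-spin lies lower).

High-spin d⁴ fills as t2g^3 e_g^1 with CFSE 3(−0.4) + 1(+0.6) = -0.6Δₒ = -15870 cm⁻¹.
Low-spin t2g^4 e_g^0 gives -1.6Δₒ = -42320 cm⁻¹, but forming 1 extra pair costs 1P = 19160 cm⁻¹, so E(LS) = -42320 + 19160 = -23160 cm⁻¹.
The difference is -23160 − (-15870) = -7290 cm⁻¹, so low-spin lies lower.

-7290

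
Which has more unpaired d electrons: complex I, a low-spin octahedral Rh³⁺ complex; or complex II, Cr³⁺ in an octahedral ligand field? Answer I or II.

I: Group 9 minus oxidation state +3 gives a d⁶ configuration for Rh³⁺; t₂g⁶ eg⁰ → 0 unpaired.
II: Cr is in group 6, so Cr³⁺ is d³ (6 − 3 = 3); For octahedral d³ the high- and low-spin configurations coincide; t2g^3 e_g^0 → 3 unpaired.
So II has more unpaired electrons.

II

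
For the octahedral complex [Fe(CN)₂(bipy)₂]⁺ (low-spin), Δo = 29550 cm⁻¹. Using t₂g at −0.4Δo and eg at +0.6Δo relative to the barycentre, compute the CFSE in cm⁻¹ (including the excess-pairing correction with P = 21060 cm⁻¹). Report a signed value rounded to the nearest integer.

-16980

Ligand charges: 2×(-1) from CN⁻ and 2×(+0) from bipy sum to -2; with overall charge +1, Fe is +3.
Group 8 minus oxidation state +3 gives a d⁵ configuration for Fe³⁺.
The d⁵ electrons fill as t₂g⁵ eg⁰.
Orbital CFSE = 5(-0.4) + 0(0.6) = -2.0Δo = -2.0 × 29550 = -59100 cm⁻¹.
Pairing penalty: 2 pairs vs 0 in the high-spin reference → 2 extra × P = 42120 cm⁻¹.
Overall CFSE = -59100 + 42120 = -16980 cm⁻¹.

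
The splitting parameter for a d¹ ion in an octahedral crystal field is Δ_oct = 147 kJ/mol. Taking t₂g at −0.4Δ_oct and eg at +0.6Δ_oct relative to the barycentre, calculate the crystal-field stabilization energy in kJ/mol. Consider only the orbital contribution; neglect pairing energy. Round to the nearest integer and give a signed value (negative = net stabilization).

Electron filling gives t₂g¹ eg⁰.
Orbital CFSE = 1(-0.4) + 0(0.6) = -0.4Δ_oct = -0.4 × 147 = -59 kJ/mol.

-59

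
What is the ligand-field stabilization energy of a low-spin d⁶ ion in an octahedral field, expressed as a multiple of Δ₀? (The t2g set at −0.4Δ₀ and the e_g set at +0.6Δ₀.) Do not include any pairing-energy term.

-2.4 Δ₀

Configuration: t2g^6 e_g^0.
CFSE = 6(-0.4Δ₀) + 0(0.6Δ₀) = -2.4Δ₀ + 0.0Δ₀ = -2.4Δ₀.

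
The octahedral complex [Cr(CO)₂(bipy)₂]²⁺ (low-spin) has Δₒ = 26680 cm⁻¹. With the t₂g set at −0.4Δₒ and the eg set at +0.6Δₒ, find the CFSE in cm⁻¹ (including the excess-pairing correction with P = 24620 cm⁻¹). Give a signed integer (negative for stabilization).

-18068

Ligand charges: 2×(+0) from CO and 2×(+0) from bipy sum to +0; with overall charge +2, Cr is +2.
Cr sits in group 6; removing 2 electrons leaves Cr²⁺ with 6 − 2 = 4 d electrons.
The d⁴ electrons fill as t₂g⁴ eg⁰.
Orbital CFSE = 4(-0.4) + 0(0.6) = -1.6Δₒ = -1.6 × 26680 = -42688 cm⁻¹.
Relative to high-spin t₂g³ eg¹ (0 paired), the low-spin configuration has 1 additional pair, contributing +1 × 24620 = +24620 cm⁻¹.
Net CFSE = -42688 + 24620 = -18068 cm⁻¹.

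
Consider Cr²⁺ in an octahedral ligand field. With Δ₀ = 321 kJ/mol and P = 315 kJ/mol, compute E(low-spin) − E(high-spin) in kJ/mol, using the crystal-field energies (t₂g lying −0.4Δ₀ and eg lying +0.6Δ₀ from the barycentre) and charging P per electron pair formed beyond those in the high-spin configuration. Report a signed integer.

Cr²⁺: group 6, so d-count = 6 − 2 = 4.
High-spin d⁴ fills as t₂g³ eg¹ with CFSE 3(−0.4) + 1(+0.6) = -0.6Δ₀ = -193 kJ/mol.
For low-spin the configuration is t₂g⁴ eg⁰: orbital energy -1.6 × 321 = -514 kJ/mol, and 1 additional pair relative to high-spin adds 315 kJ/mol, giving -199 kJ/mol.
Thus E(LS) − E(HS) = -6 kJ/mol.

-6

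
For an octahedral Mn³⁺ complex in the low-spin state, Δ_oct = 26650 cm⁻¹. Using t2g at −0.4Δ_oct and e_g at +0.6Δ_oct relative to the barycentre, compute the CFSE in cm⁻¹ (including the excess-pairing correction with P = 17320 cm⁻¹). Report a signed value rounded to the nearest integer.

-25320

Mn sits in group 7; removing 3 electrons leaves Mn³⁺ with 7 − 3 = 4 d electrons.
Electron filling gives t2g^4 e_g^0.
CFSE(orbital) = 4×(-0.4Δ_oct) + 0×(0.6Δ_oct) = -1.6Δ_oct; with Δ_oct = 26650 cm⁻¹ that is -42640 cm⁻¹.
High-spin d⁴ would be t2g^3 e_g^1 with 0 pairs; low-spin has 1, so 1 excess pair costs +1P = +17320 cm⁻¹.
Overall CFSE = -42640 + 17320 = -25320 cm⁻¹.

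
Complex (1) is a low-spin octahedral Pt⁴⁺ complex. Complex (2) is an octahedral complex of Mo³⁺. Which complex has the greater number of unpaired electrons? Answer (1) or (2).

(2)

(1): Pt⁴⁺: group 10, so d-count = 10 − 4 = 6; t₂g⁶ eg⁰ → 0 unpaired.
(2): Mo sits in group 6; removing 3 electrons leaves Mo³⁺ with 6 − 3 = 3 d electrons; t₂g³ eg⁰ → 3 unpaired.
So (2) has more unpaired electrons.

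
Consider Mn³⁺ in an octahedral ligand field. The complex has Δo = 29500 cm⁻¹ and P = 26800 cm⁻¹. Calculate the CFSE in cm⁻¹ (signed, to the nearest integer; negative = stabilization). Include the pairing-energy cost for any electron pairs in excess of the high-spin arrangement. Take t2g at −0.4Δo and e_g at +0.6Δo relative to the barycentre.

Mn sits in group 7; removing 3 electrons leaves Mn³⁺ with 7 − 3 = 4 d electrons.
Since Δo = 29500 cm⁻¹ > P = 26800 cm⁻¹, the complex adopts the low-spin configuration.
Filling d⁴ accordingly: t2g^4 e_g^0.
Orbital CFSE = -1.6Δo = -1.6 × 29500 = -47200 cm⁻¹.
Excess pairs vs high-spin: 1 − 0 = 1; pairing cost = +26800 cm⁻¹.
Net CFSE = -47200 + 26800 = -20400 cm⁻¹.

-20400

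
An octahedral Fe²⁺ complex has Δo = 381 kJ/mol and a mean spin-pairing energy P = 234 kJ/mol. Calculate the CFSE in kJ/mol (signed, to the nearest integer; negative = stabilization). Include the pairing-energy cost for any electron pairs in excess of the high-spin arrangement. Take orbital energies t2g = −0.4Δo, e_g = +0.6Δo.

Group 8 minus oxidation state +2 gives a d⁶ configuration for Fe²⁺.
Since Δo = 381 kJ/mol > P = 234 kJ/mol, the complex adopts the low-spin configuration.
Filling d⁶ accordingly: t2g^6 e_g^0.
Orbital CFSE = -2.4Δo = -2.4 × 381 = -914 kJ/mol.
Excess pairs vs high-spin: 3 − 1 = 2; pairing cost = +468 kJ/mol.
Net CFSE = -914 + 468 = -446 kJ/mol.

-446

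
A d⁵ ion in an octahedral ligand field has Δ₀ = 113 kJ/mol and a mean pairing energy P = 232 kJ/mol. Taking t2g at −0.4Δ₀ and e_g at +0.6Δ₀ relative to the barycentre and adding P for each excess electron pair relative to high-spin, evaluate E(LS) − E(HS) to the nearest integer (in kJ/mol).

238

High-spin d⁵ fills as t2g^3 e_g^2 with CFSE 3(−0.4) + 2(+0.6) = 0.0Δ₀ = 0 kJ/mol.
For low-spin the configuration is t2g^5 e_g^0: orbital energy -2.0 × 113 = -226 kJ/mol, and 2 additional pairs relative to high-spin add 464 kJ/mol, giving 238 kJ/mol.
The difference is 238 − (0) = 238 kJ/mol, so high-spin lies lower.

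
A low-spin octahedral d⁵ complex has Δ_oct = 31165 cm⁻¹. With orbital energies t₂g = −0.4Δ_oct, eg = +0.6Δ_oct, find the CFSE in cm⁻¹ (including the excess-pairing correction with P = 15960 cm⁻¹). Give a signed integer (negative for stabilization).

The d⁵ electrons fill as t₂g⁵ eg⁰.
The orbital stabilization is -2.0Δ_oct = -2.0 × 31165 = -62330 cm⁻¹.
Relative to high-spin t₂g³ eg² (0 paired), the low-spin configuration has 2 additional pairs, contributing +2 × 15960 = +31920 cm⁻¹.
Net CFSE = -62330 + 31920 = -30410 cm⁻¹.

-30410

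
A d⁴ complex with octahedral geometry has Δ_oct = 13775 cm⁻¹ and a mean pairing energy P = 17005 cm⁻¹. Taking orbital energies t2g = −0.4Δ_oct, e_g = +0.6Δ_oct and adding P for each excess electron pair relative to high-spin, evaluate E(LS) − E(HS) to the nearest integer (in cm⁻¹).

3230

High-spin d⁴ fills as t2g^3 e_g^1 with CFSE 3(−0.4) + 1(+0.6) = -0.6Δ_oct = -8265 cm⁻¹.
For low-spin the configuration is t2g^4 e_g^0: orbital energy -1.6 × 13775 = -22040 cm⁻¹, and 1 additional pair relative to high-spin adds 17005 cm⁻¹, giving -5035 cm⁻¹.
Thus E(LS) − E(HS) = 3230 cm⁻¹.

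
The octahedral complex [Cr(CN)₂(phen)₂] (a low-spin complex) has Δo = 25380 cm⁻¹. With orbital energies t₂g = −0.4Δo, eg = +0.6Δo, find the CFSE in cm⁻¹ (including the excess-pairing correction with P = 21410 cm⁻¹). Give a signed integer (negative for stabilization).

Ligand charges: 2×(-1) from CN⁻ and 2×(+0) from phen sum to -2; with overall charge +0, Cr is +2.
Group 6 minus oxidation state +2 gives a d⁴ configuration for Cr²⁺.
Configuration: t₂g⁴ eg⁰.
The orbital stabilization is -1.6Δo = -1.6 × 25380 = -40608 cm⁻¹.
High-spin d⁴ would be t₂g³ eg¹ with 0 pairs; low-spin has 1, so 1 excess pair costs +1P = +21410 cm⁻¹.
Combining: -40608 + 21410 = -19198 cm⁻¹.

-19198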